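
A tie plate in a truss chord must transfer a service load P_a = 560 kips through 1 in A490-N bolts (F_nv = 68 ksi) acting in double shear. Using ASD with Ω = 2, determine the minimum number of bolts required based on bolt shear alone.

A_b = π·1²/4 = 0.7854 in².
Per-bolt allowable strength R_n/Ω = 68 × 0.7854 × 2 / 2 = 53.41 kips.
n ≥ 560 / 53.41 = 10.49 → use 11 bolts.

11 bolts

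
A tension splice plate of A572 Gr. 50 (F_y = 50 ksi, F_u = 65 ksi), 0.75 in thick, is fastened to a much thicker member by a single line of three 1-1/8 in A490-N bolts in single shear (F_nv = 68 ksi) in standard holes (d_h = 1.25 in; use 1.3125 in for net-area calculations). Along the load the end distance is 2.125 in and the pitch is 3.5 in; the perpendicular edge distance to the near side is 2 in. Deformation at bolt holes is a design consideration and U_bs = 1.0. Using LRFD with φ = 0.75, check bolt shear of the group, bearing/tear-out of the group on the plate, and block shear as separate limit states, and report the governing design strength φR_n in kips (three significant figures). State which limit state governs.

152 kips (bolt shear governs)

Bolt shear: A_b = π·1.125²/4 = 0.994 in²; R_n = 68 × 0.994 × 3 × 1 = 202.8 kips → 0.75 × 202.8 = 152 kips.
Bearing: edge l_c = 1.5, r_n = 87.75 kips; interior l_c = 2.25, r_n = 131.6 kips; R_n = 87.75 + 2·131.6 = 351 kips → 263 kips.
Block shear: A_gv = 6.844, A_nv = 4.383, A_nt = 1.008 in²; R_n = min(0.6F_uA_nv, 0.6F_yA_gv) + U_bs·F_u·A_nt = 236.4 kips → 177 kips.
Bolt shear governs: 152 kips.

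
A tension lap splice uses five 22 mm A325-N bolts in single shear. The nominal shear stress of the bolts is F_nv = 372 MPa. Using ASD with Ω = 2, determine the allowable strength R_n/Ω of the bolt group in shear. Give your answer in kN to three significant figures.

A_b = π × 22² / 4 = 380.1 mm².
R_n = F_nv · A_b · n · n_s = 372 × 380.1 × 5 × 1 / 1000 = 707 kN.
Allowable strength R_n/Ω = 707 / 2 = 354 kN.

354 kN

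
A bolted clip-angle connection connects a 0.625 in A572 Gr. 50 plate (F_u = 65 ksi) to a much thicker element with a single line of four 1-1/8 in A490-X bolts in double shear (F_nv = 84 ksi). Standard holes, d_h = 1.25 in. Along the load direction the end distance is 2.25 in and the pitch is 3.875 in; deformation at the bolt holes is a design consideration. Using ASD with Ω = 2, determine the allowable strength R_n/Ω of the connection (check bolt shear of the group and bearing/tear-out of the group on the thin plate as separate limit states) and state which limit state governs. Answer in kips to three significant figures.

Bolt shear: A_b = π·1.125²/4 = 0.994 in²; R_n = 84 × 0.994 × 4 × 2 = 668 kips → 668 / 2 = 334 kips.
Bearing (1.2 l_c t F_u ≤ 2.4 d t F_u): upper limit = 2.4·1.125·0.625·65 = 109.7 kips.
  Edge l_c = 2.25 − 1.25/2 = 1.625 → r_n = 79.22 kips; interior l_c = 3.875 − 1.25 = 2.625 → r_n = 109.7 kips.
  R_n,bearing = 1·79.22 + 3·109.7 = 408.3 kips → 408.3 / 2 = 204 kips.
Bearing governs: 204 kips.

204 kips (bearing governs)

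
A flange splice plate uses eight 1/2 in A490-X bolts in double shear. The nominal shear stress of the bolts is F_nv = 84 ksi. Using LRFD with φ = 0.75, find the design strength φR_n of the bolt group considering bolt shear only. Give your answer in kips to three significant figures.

A_b = π × 0.5² / 4 = 0.1963 in².
R_n = F_nv · A_b · n · n_s = 84 × 0.1963 × 8 × 2 = 263.9 kips.
Design strength φR_n = 0.75 × 263.9 = 198 kips.

198 kips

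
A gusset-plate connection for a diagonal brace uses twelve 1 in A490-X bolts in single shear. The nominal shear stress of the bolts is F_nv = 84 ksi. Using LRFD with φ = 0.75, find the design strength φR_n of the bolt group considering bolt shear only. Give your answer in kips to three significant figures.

A_b = π × 1² / 4 = 0.7854 in².
R_n = F_nv · A_b · n · n_s = 84 × 0.7854 × 12 × 1 = 791.7 kips.
Design strength φR_n = 0.75 × 791.7 = 594 kips.

594 kips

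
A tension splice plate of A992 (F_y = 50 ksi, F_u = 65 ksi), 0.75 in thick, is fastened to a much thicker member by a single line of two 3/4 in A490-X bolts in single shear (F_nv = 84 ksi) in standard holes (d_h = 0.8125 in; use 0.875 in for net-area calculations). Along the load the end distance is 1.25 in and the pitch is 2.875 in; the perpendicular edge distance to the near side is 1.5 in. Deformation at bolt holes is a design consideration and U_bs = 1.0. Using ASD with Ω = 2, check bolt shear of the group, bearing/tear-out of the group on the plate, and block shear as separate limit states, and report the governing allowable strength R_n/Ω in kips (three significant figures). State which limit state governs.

Bolt shear: A_b = π·0.75²/4 = 0.4418 in²; R_n = 84 × 0.4418 × 2 × 1 = 74.22 kips → 74.22 / 2 = 37.1 kips.
Bearing: edge l_c = 0.8438, r_n = 49.36 kips; interior l_c = 2.062, r_n = 87.75 kips; R_n = 49.36 + 1·87.75 = 137.1 kips → 68.6 kips.
Block shear: A_gv = 3.094, A_nv = 2.109, A_nt = 0.7969 in²; R_n = min(0.6F_uA_nv, 0.6F_yA_gv) + U_bs·F_u·A_nt = 134.1 kips → 67 kips.
Bolt shear governs: 37.1 kips.

37.1 kips (bolt shear governs)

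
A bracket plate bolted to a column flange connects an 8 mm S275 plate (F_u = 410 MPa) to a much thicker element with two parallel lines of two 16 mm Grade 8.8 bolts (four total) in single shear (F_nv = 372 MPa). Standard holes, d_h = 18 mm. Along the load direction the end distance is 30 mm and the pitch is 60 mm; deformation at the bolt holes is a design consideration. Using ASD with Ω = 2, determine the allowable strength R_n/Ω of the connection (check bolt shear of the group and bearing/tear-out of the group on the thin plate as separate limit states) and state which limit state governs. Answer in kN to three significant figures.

150 kN (bolt shear governs)

Bolt shear: A_b = π·16²/4 = 201.1 mm²; R_n = 372 × 201.1 × 4 × 1 / 1000 = 299.2 kN → 299.2 / 2 = 150 kN.
Bearing (1.2 l_c t F_u ≤ 2.4 d t F_u): upper limit = 2.4·16·8·410 / 1000 = 126 kN.
  Edge l_c = 30 − 18/2 = 21 → r_n = 82.66 kN; interior l_c = 60 − 18 = 42 → r_n = 126 kN.
  R_n,bearing = 2·82.66 + 2·126 = 417.2 kN → 417.2 / 2 = 209 kN.
Bolt shear governs: 150 kN.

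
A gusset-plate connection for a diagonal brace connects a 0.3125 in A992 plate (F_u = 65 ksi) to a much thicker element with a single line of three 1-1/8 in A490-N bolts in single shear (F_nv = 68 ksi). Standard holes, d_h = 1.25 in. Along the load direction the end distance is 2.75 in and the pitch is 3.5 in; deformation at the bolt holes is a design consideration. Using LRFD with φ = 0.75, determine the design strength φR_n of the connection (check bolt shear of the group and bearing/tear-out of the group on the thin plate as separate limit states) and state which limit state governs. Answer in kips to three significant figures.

Bolt shear: A_b = π·1.125²/4 = 0.994 in²; R_n = 68 × 0.994 × 3 × 1 = 202.8 kips → 0.75 × 202.8 = 152 kips.
Bearing (1.2 l_c t F_u ≤ 2.4 d t F_u): upper limit = 2.4·1.125·0.3125·65 = 54.84 kips.
  Edge l_c = 2.75 − 1.25/2 = 2.125 → r_n = 51.8 kips; interior l_c = 3.5 − 1.25 = 2.25 → r_n = 54.84 kips.
  R_n,bearing = 1·51.8 + 2·54.84 = 161.5 kips → 0.75 × 161.5 = 121 kips.
Bearing governs: 121 kips.

121 kips (bearing governs)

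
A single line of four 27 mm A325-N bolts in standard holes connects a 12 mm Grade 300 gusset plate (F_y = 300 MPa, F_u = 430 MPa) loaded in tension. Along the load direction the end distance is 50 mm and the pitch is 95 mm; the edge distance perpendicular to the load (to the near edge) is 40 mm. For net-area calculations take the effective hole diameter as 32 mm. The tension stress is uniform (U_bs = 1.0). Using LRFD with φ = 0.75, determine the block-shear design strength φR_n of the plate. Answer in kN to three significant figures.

Shear plane L_v = 50 + 3·95 = 335 mm; A_gv = 335 × 12 = 4020 mm².
A_nv = (335 − 3.5·32) × 12 = 2676 mm².
A_nt = (40 − 0.5·32) × 12 = 288 mm².
0.6 F_u A_nv = 690.4 kN; 0.6 F_y A_gv = 723.6 kN → shear rupture governs the shear term.
R_n = 690.4 + 1.0 × 430 × 288 / 1000 = 814.2 kN.
Design strength φR_n = 0.75 × 814.2 = 611 kN.

611 kN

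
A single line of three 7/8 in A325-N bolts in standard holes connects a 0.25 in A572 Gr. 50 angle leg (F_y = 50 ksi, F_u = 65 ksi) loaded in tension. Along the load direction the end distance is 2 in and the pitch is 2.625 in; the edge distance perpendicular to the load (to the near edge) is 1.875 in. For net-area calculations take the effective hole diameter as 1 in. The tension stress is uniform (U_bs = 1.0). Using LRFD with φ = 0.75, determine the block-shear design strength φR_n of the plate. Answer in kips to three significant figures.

Shear plane L_v = 2 + 2·2.625 = 7.25 in; A_gv = 7.25 × 0.25 = 1.812 in².
A_nv = (7.25 − 2.5·1) × 0.25 = 1.188 in².
A_nt = (1.875 − 0.5·1) × 0.25 = 0.3438 in².
0.6 F_u A_nv = 46.31 kips; 0.6 F_y A_gv = 54.38 kips → shear rupture governs the shear term.
R_n = 46.31 + 1.0 × 65 × 0.3438 = 68.66 kips.
Design strength φR_n = 0.75 × 68.66 = 51.5 kips.

51.5 kips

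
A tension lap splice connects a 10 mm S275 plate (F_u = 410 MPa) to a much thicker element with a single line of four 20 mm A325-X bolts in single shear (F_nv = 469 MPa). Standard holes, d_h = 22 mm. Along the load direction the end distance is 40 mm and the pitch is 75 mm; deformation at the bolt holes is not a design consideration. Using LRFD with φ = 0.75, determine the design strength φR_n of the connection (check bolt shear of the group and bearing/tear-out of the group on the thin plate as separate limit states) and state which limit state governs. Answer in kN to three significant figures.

Bolt shear: A_b = π·20²/4 = 314.2 mm²; R_n = 469 × 314.2 × 4 × 1 / 1000 = 589.4 kN → 0.75 × 589.4 = 442 kN.
Bearing (1.5 l_c t F_u ≤ 3.0 d t F_u): upper limit = 3.0·20·10·410 / 1000 = 246 kN.
  Edge l_c = 40 − 22/2 = 29 → r_n = 178.3 kN; interior l_c = 75 − 22 = 53 → r_n = 246 kN.
  R_n,bearing = 1·178.3 + 3·246 = 916.4 kN → 0.75 × 916.4 = 687 kN.
Bolt shear governs: 442 kN.

442 kN (bolt shear governs)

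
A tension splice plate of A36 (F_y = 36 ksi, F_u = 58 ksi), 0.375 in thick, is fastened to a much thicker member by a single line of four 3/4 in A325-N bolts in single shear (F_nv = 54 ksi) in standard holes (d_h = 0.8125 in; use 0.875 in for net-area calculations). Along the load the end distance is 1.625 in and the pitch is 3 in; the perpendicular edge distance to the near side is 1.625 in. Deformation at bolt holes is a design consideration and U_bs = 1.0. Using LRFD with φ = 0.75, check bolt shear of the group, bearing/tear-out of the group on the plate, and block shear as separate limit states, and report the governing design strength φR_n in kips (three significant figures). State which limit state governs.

71.6 kips (bolt shear governs)

Bolt shear: A_b = π·0.75²/4 = 0.4418 in²; R_n = 54 × 0.4418 × 4 × 1 = 95.43 kips → 0.75 × 95.43 = 71.6 kips.
Bearing: edge l_c = 1.219, r_n = 31.81 kips; interior l_c = 2.188, r_n = 39.15 kips; R_n = 31.81 + 3·39.15 = 149.3 kips → 112 kips.
Block shear: A_gv = 3.984, A_nv = 2.836, A_nt = 0.4453 in²; R_n = min(0.6F_uA_nv, 0.6F_yA_gv) + U_bs·F_u·A_nt = 111.9 kips → 83.9 kips.
Bolt shear governs: 71.6 kips.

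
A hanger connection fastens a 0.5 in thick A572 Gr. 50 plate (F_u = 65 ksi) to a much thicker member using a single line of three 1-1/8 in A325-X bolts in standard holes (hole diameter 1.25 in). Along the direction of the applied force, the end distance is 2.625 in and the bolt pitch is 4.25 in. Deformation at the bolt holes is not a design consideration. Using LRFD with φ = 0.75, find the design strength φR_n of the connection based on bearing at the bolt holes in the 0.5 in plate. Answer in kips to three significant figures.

Per bolt r_n = 1.5 l_c t F_u ≤ 3.0 d t F_u; upper limit = 3.0 × 1.125 × 0.5 × 65 = 109.7 kips.
Edge bolt: l_c = 2.625 − 1.25/2 = 2 in → 1.5 × 2 × 0.5 × 65 = 97.5 → r_n = 97.5 kips.
Interior bolts: l_c = 4.25 − 1.25 = 3 in → 1.5 × 3 × 0.5 × 65 = 146.2 → r_n = 109.7 kips.
R_n = 1 × 97.5 + 2 × 109.7 = 316.9 kips.
Design strength φR_n = 0.75 × 316.9 = 238 kips.

238 kips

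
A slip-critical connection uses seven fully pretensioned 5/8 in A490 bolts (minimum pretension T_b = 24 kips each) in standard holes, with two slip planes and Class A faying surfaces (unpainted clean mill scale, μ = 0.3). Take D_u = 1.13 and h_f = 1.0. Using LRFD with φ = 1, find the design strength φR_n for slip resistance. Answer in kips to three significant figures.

R_n = μ · D_u · h_f · T_b · n_s · n_b = 0.3 × 1.13 × 1.0 × 24 × 2 × 7 = 113.9 kips.
Design strength φR_n = 1 × 113.9 = 114 kips.

114 kips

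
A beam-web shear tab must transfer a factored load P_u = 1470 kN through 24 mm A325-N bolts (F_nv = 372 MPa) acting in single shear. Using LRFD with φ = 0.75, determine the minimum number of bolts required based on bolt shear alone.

A_b = π·24²/4 = 452.4 mm².
Per-bolt design strength φR_n = 0.75 × 372 × 452.4 × 1 / 1000 = 126.2 kN.
n ≥ 1470 / 126.2 = 11.65 → use 12 bolts.

12 bolts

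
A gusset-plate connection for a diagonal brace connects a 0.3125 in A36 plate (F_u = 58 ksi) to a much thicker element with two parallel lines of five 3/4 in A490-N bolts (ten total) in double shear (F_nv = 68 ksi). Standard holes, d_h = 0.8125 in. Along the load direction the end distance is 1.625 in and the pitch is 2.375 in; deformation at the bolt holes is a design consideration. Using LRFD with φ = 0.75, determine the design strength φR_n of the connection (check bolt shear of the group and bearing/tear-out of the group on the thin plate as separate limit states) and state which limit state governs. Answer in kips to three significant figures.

Bolt shear: A_b = π·0.75²/4 = 0.4418 in²; R_n = 68 × 0.4418 × 10 × 2 = 600.8 kips → 0.75 × 600.8 = 451 kips.
Bearing (1.2 l_c t F_u ≤ 2.4 d t F_u): upper limit = 2.4·0.75·0.3125·58 = 32.62 kips.
  Edge l_c = 1.625 − 0.8125/2 = 1.219 → r_n = 26.51 kips; interior l_c = 2.375 − 0.8125 = 1.562 → r_n = 32.62 kips.
  R_n,bearing = 2·26.51 + 8·32.62 = 314 kips → 0.75 × 314 = 236 kips.
Bearing governs: 236 kips.

236 kips (bearing governs)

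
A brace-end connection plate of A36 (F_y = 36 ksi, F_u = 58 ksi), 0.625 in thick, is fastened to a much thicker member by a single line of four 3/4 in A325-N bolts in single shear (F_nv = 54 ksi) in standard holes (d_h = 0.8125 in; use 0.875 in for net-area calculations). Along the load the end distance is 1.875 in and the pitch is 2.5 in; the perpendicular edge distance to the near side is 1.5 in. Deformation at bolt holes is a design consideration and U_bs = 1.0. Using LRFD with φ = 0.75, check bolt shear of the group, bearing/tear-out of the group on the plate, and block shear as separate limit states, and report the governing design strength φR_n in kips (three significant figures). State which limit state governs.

71.6 kips (bolt shear governs)

Bolt shear: A_b = π·0.75²/4 = 0.4418 in²; R_n = 54 × 0.4418 × 4 × 1 = 95.43 kips → 0.75 × 95.43 = 71.6 kips.
Bearing: edge l_c = 1.469, r_n = 63.89 kips; interior l_c = 1.688, r_n = 65.25 kips; R_n = 63.89 + 3·65.25 = 259.6 kips → 195 kips.
Block shear: A_gv = 5.859, A_nv = 3.945, A_nt = 0.6641 in²; R_n = min(0.6F_uA_nv, 0.6F_yA_gv) + U_bs·F_u·A_nt = 165.1 kips → 124 kips.
Bolt shear governs: 71.6 kips.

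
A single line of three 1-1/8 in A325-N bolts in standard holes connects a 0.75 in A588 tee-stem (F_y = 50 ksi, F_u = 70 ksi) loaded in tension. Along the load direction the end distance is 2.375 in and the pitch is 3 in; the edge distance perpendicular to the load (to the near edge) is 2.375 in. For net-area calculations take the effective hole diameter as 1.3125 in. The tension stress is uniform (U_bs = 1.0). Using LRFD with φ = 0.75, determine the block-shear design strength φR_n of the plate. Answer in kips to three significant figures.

188 kips

Shear plane L_v = 2.375 + 2·3 = 8.375 in; A_gv = 8.375 × 0.75 = 6.281 in².
A_nv = (8.375 − 2.5·1.3125) × 0.75 = 3.82 in².
A_nt = (2.375 − 0.5·1.3125) × 0.75 = 1.289 in².
0.6 F_u A_nv = 160.5 kips; 0.6 F_y A_gv = 188.4 kips → shear rupture governs the shear term.
R_n = 160.5 + 1.0 × 70 × 1.289 = 250.7 kips.
Design strength φR_n = 0.75 × 250.7 = 188 kips.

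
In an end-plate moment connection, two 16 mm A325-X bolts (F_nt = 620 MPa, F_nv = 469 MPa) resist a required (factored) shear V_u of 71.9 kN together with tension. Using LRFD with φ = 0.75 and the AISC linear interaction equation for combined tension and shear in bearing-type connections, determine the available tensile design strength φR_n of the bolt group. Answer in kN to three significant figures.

148 kN

A_b = π·16²/4 = 201.1 mm²; f_rv = 71.9 × 1000 / (2 × 201.1) = 178.8 MPa.
F'_nt = 1.3 F_nt − (F_nt / φF_nv) f_rv = 1.3·620 − (620/(0.75·469))·178.8 = 490.8 MPa, capped at F_nt → F'_nt = 490.8 MPa.
R_n = F'_nt · A_b · n = 490.8 × 201.1 × 2 / 1000 = 197.4 kN.
Design strength φR_n = 0.75 × 197.4 = 148 kN.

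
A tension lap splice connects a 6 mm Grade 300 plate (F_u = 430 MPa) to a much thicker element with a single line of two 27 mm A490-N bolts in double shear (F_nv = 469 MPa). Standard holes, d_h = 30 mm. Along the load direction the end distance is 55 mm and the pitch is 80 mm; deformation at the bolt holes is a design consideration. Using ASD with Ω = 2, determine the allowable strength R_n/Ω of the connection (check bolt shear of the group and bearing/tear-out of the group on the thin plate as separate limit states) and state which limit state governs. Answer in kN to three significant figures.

139 kN (bearing governs)

Bolt shear: A_b = π·27²/4 = 572.6 mm²; R_n = 469 × 572.6 × 2 × 2 / 1000 = 1074 kN → 1074 / 2 = 537 kN.
Bearing (1.2 l_c t F_u ≤ 2.4 d t F_u): upper limit = 2.4·27·6·430 / 1000 = 167.2 kN.
  Edge l_c = 55 − 30/2 = 40 → r_n = 123.8 kN; interior l_c = 80 − 30 = 50 → r_n = 154.8 kN.
  R_n,bearing = 1·123.8 + 1·154.8 = 278.6 kN → 278.6 / 2 = 139 kN.
Bearing governs: 139 kN.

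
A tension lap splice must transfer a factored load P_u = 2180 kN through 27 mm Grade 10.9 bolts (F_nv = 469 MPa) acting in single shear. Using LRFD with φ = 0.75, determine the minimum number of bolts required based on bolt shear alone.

11 bolts

A_b = π·27²/4 = 572.6 mm².
Per-bolt design strength φR_n = 0.75 × 469 × 572.6 × 1 / 1000 = 201.4 kN.
n ≥ 2180 / 201.4 = 10.82 → use 11 bolts.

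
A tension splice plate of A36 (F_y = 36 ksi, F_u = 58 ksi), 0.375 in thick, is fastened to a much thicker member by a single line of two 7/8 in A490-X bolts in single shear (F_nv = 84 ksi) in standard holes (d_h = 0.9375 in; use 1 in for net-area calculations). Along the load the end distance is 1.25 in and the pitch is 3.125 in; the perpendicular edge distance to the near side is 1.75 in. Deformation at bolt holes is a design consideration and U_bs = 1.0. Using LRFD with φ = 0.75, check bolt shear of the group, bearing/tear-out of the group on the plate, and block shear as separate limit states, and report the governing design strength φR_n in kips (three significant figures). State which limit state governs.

47 kips (block shear governs)

Bolt shear: A_b = π·0.875²/4 = 0.6013 in²; R_n = 84 × 0.6013 × 2 × 1 = 101 kips → 0.75 × 101 = 75.8 kips.
Bearing: edge l_c = 0.7812, r_n = 20.39 kips; interior l_c = 2.188, r_n = 45.68 kips; R_n = 20.39 + 1·45.68 = 66.07 kips → 49.5 kips.
Block shear: A_gv = 1.641, A_nv = 1.078, A_nt = 0.4688 in²; R_n = min(0.6F_uA_nv, 0.6F_yA_gv) + U_bs·F_u·A_nt = 62.62 kips → 47 kips.
Block shear governs: 47 kips.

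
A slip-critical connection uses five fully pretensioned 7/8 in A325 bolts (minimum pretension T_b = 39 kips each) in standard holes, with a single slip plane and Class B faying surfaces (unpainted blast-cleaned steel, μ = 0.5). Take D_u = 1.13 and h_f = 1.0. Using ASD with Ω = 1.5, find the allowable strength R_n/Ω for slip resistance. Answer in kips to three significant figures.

73.4 kips

R_n = μ · D_u · h_f · T_b · n_s · n_b = 0.5 × 1.13 × 1.0 × 39 × 1 × 5 = 110.2 kips.
Allowable strength R_n/Ω = 110.2 / 1.5 = 73.4 kips.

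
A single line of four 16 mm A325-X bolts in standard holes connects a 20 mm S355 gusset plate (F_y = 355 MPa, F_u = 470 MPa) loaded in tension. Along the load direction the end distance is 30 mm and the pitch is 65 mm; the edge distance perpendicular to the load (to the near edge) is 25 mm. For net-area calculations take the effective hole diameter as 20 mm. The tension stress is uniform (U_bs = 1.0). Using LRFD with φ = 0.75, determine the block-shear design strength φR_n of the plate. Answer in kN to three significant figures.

761 kN

Shear plane L_v = 30 + 3·65 = 225 mm; A_gv = 225 × 20 = 4500 mm².
A_nv = (225 − 3.5·20) × 20 = 3100 mm².
A_nt = (25 − 0.5·20) × 20 = 300 mm².
0.6 F_u A_nv = 874.2 kN; 0.6 F_y A_gv = 958.5 kN → shear rupture governs the shear term.
R_n = 874.2 + 1.0 × 470 × 300 / 1000 = 1015 kN.
Design strength φR_n = 0.75 × 1015 = 761 kN.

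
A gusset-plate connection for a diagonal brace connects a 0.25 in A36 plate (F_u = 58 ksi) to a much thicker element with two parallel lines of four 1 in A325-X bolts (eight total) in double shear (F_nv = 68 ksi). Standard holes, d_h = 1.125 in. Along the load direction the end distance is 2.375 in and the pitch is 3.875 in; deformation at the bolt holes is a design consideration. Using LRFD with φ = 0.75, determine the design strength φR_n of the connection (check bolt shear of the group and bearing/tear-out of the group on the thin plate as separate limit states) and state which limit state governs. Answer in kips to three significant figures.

Bolt shear: A_b = π·1²/4 = 0.7854 in²; R_n = 68 × 0.7854 × 8 × 2 = 854.5 kips → 0.75 × 854.5 = 641 kips.
Bearing (1.2 l_c t F_u ≤ 2.4 d t F_u): upper limit = 2.4·1·0.25·58 = 34.8 kips.
  Edge l_c = 2.375 − 1.125/2 = 1.812 → r_n = 31.54 kips; interior l_c = 3.875 − 1.125 = 2.75 → r_n = 34.8 kips.
  R_n,bearing = 2·31.54 + 6·34.8 = 271.9 kips → 0.75 × 271.9 = 204 kips.
Bearing governs: 204 kips.

204 kips (bearing governs)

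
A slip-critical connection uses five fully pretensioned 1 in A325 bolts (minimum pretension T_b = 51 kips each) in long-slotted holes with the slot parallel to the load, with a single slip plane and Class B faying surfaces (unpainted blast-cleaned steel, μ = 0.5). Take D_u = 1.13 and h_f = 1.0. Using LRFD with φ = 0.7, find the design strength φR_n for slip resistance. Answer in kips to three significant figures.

101 kips

R_n = μ · D_u · h_f · T_b · n_s · n_b = 0.5 × 1.13 × 1.0 × 51 × 1 × 5 = 144.1 kips.
Design strength φR_n = 0.7 × 144.1 = 101 kips.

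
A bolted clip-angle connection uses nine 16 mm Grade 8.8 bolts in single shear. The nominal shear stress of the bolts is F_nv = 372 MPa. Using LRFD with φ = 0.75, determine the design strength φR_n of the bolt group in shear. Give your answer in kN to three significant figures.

A_b = π × 16² / 4 = 201.1 mm².
R_n = F_nv · A_b · n · n_s = 372 × 201.1 × 9 × 1 / 1000 = 673.2 kN.
Design strength φR_n = 0.75 × 673.2 = 505 kN.

505 kN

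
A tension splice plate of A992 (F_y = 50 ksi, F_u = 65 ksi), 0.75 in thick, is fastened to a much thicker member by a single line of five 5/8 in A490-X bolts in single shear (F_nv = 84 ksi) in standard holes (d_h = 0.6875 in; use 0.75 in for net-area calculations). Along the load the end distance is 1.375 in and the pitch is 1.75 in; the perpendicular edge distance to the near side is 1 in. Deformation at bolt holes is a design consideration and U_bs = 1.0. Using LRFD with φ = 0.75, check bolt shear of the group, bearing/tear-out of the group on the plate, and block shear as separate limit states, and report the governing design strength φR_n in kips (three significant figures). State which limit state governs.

96.6 kips (bolt shear governs)

Bolt shear: A_b = π·0.625²/4 = 0.3068 in²; R_n = 84 × 0.3068 × 5 × 1 = 128.9 kips → 0.75 × 128.9 = 96.6 kips.
Bearing: edge l_c = 1.031, r_n = 60.33 kips; interior l_c = 1.062, r_n = 62.16 kips; R_n = 60.33 + 4·62.16 = 309 kips → 232 kips.
Block shear: A_gv = 6.281, A_nv = 3.75, A_nt = 0.4688 in²; R_n = min(0.6F_uA_nv, 0.6F_yA_gv) + U_bs·F_u·A_nt = 176.7 kips → 133 kips.
Bolt shear governs: 96.6 kips.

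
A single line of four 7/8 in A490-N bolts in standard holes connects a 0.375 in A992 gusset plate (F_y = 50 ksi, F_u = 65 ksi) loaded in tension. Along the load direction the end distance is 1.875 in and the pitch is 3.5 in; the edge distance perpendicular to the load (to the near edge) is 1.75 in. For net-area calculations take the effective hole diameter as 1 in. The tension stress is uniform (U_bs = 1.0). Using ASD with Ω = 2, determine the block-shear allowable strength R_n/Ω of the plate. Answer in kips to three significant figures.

80.1 kips

Shear plane L_v = 1.875 + 3·3.5 = 12.38 in; A_gv = 12.38 × 0.375 = 4.641 in².
A_nv = (12.38 − 3.5·1) × 0.375 = 3.328 in².
A_nt = (1.75 − 0.5·1) × 0.375 = 0.4688 in².
0.6 F_u A_nv = 129.8 kips; 0.6 F_y A_gv = 139.2 kips → shear rupture governs the shear term.
R_n = 129.8 + 1.0 × 65 × 0.4688 = 160.3 kips.
Allowable strength R_n/Ω = 160.3 / 2 = 80.1 kips.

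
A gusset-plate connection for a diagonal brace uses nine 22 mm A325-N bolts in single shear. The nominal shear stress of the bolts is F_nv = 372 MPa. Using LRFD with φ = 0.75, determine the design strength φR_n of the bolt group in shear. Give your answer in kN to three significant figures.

955 kN

A_b = π × 22² / 4 = 380.1 mm².
R_n = F_nv · A_b · n · n_s = 372 × 380.1 × 9 × 1 / 1000 = 1273 kN.
Design strength φR_n = 0.75 × 1273 = 955 kN.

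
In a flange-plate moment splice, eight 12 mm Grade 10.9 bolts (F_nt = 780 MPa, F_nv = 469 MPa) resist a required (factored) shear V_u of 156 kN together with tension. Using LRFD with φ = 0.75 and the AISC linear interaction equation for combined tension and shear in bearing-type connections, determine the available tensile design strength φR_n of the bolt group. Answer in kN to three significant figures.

429 kN

A_b = π·12²/4 = 113.1 mm²; f_rv = 156 × 1000 / (8 × 113.1) = 172.4 MPa.
F'_nt = 1.3 F_nt − (F_nt / φF_nv) f_rv = 1.3·780 − (780/(0.75·469))·172.4 = 631.7 MPa, capped at F_nt → F'_nt = 631.7 MPa.
R_n = F'_nt · A_b · n = 631.7 × 113.1 × 8 / 1000 = 571.5 kN.
Design strength φR_n = 0.75 × 571.5 = 429 kN.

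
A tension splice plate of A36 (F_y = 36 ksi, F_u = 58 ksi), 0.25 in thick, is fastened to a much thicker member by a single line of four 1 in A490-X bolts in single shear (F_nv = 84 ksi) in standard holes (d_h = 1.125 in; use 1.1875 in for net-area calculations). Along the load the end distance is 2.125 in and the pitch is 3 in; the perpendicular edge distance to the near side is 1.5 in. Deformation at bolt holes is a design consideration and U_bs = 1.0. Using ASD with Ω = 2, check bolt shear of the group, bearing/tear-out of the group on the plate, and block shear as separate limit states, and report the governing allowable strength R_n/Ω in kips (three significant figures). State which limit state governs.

36.6 kips (block shear governs)

Bolt shear: A_b = π·1²/4 = 0.7854 in²; R_n = 84 × 0.7854 × 4 × 1 = 263.9 kips → 263.9 / 2 = 132 kips.
Bearing: edge l_c = 1.562, r_n = 27.19 kips; interior l_c = 1.875, r_n = 32.62 kips; R_n = 27.19 + 3·32.62 = 125.1 kips → 62.5 kips.
Block shear: A_gv = 2.781, A_nv = 1.742, A_nt = 0.2266 in²; R_n = min(0.6F_uA_nv, 0.6F_yA_gv) + U_bs·F_u·A_nt = 73.22 kips → 36.6 kips.
Block shear governs: 36.6 kips.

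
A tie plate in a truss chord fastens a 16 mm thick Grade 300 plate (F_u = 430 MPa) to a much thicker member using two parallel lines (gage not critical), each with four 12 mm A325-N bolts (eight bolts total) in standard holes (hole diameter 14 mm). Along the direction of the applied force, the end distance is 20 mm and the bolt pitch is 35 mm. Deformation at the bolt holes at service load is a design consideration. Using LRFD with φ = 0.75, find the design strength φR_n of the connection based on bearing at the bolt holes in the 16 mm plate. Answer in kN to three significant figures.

941 kN

Per bolt r_n = 1.2 l_c t F_u ≤ 2.4 d t F_u; upper limit = 2.4 × 12 × 16 × 430 / 1000 = 198.1 kN.
Edge bolt: l_c = 20 − 14/2 = 13 mm → 1.2 × 13 × 16 × 430 / 1000 = 107.3 → r_n = 107.3 kN.
Interior bolts: l_c = 35 − 14 = 21 mm → 1.2 × 21 × 16 × 430 / 1000 = 173.4 → r_n = 173.4 kN.
R_n = 2 × 107.3 + 6 × 173.4 = 1255 kN.
Design strength φR_n = 0.75 × 1255 = 941 kN.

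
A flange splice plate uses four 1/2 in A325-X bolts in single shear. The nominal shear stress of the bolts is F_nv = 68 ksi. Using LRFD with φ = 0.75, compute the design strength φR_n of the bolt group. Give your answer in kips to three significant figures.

A_b = π × 0.5² / 4 = 0.1963 in².
R_n = F_nv · A_b · n · n_s = 68 × 0.1963 × 4 × 1 = 53.41 kips.
Design strength φR_n = 0.75 × 53.41 = 40.1 kips.

40.1 kips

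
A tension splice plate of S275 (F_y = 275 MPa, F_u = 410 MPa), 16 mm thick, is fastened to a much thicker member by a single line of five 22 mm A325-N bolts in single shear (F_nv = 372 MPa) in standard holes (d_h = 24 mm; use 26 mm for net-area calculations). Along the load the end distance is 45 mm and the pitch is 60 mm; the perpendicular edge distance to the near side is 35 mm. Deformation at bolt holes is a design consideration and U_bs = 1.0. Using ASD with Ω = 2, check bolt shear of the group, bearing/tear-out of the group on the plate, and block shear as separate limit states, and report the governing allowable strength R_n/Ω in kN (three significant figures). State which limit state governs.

354 kN (bolt shear governs)

Bolt shear: A_b = π·22²/4 = 380.1 mm²; R_n = 372 × 380.1 × 5 × 1 / 1000 = 707 kN → 707 / 2 = 354 kN.
Bearing: edge l_c = 33, r_n = 259.8 kN; interior l_c = 36, r_n = 283.4 kN; R_n = 259.8 + 4·283.4 = 1393 kN → 697 kN.
Block shear: A_gv = 4560, A_nv = 2688, A_nt = 352 mm²; R_n = min(0.6F_uA_nv, 0.6F_yA_gv) + U_bs·F_u·A_nt = 805.6 kN → 403 kN.
Bolt shear governs: 354 kN.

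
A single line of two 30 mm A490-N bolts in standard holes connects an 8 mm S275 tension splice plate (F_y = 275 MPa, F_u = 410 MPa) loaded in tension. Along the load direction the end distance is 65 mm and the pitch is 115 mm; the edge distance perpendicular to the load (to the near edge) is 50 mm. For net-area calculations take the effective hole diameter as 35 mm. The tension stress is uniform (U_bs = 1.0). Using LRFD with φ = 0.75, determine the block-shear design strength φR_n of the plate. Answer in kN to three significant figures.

258 kN

Shear plane L_v = 65 + 1·115 = 180 mm; A_gv = 180 × 8 = 1440 mm².
A_nv = (180 − 1.5·35) × 8 = 1020 mm².
A_nt = (50 − 0.5·35) × 8 = 260 mm².
0.6 F_u A_nv = 250.9 kN; 0.6 F_y A_gv = 237.6 kN → shear yielding governs the shear term.
R_n = 237.6 + 1.0 × 410 × 260 / 1000 = 344.2 kN.
Design strength φR_n = 0.75 × 344.2 = 258 kN.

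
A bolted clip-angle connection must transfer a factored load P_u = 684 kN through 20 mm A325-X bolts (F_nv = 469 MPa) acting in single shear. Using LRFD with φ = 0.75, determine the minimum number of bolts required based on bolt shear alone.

A_b = π·20²/4 = 314.2 mm².
Per-bolt design strength φR_n = 0.75 × 469 × 314.2 × 1 / 1000 = 110.5 kN.
n ≥ 684 / 110.5 = 6.19 → use 7 bolts.

7 bolts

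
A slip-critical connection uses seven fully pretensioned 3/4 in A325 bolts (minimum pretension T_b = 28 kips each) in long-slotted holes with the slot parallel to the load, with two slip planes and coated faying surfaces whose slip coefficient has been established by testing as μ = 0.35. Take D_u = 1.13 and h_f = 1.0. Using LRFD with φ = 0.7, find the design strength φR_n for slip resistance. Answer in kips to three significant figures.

109 kips

R_n = μ · D_u · h_f · T_b · n_s · n_b = 0.35 × 1.13 × 1.0 × 28 × 2 × 7 = 155 kips.
Design strength φR_n = 0.7 × 155 = 109 kips.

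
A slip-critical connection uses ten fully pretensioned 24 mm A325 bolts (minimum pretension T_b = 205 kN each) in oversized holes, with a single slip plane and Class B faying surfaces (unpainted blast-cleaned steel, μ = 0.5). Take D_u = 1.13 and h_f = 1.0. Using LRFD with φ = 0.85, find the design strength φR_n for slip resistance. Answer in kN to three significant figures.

985 kN

R_n = μ · D_u · h_f · T_b · n_s · n_b = 0.5 × 1.13 × 1.0 × 205 × 1 × 10 = 1158 kN.
Design strength φR_n = 0.85 × 1158 = 985 kN.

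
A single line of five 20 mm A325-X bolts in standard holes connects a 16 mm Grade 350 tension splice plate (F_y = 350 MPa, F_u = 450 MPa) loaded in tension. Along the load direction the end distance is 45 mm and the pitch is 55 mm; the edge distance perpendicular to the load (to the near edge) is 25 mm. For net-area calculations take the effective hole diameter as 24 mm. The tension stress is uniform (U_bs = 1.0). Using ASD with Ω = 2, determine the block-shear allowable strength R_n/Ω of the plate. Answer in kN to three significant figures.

Shear plane L_v = 45 + 4·55 = 265 mm; A_gv = 265 × 16 = 4240 mm².
A_nv = (265 − 4.5·24) × 16 = 2512 mm².
A_nt = (25 − 0.5·24) × 16 = 208 mm².
0.6 F_u A_nv = 678.2 kN; 0.6 F_y A_gv = 890.4 kN → shear rupture governs the shear term.
R_n = 678.2 + 1.0 × 450 × 208 / 1000 = 771.8 kN.
Allowable strength R_n/Ω = 771.8 / 2 = 386 kN.

386 kN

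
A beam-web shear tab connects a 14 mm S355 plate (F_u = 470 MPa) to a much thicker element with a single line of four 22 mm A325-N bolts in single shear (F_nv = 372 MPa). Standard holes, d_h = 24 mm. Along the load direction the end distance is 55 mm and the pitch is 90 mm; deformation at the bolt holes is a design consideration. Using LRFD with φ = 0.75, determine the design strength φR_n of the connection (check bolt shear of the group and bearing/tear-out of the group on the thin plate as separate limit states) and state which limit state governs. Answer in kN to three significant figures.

Bolt shear: A_b = π·22²/4 = 380.1 mm²; R_n = 372 × 380.1 × 4 × 1 / 1000 = 565.6 kN → 0.75 × 565.6 = 424 kN.
Bearing (1.2 l_c t F_u ≤ 2.4 d t F_u): upper limit = 2.4·22·14·470 / 1000 = 347.4 kN.
  Edge l_c = 55 − 24/2 = 43 → r_n = 339.5 kN; interior l_c = 90 − 24 = 66 → r_n = 347.4 kN.
  R_n,bearing = 1·339.5 + 3·347.4 = 1382 kN → 0.75 × 1382 = 1040 kN.
Bolt shear governs: 424 kN.

424 kN (bolt shear governs)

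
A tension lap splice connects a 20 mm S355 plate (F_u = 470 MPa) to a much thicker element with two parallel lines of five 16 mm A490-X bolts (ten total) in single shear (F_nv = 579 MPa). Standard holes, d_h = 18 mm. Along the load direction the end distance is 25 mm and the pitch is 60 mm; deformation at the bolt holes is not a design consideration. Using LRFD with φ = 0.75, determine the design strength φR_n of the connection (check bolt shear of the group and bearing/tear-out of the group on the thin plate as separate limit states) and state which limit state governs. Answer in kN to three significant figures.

Bolt shear: A_b = π·16²/4 = 201.1 mm²; R_n = 579 × 201.1 × 10 × 1 / 1000 = 1164 kN → 0.75 × 1164 = 873 kN.
Bearing (1.5 l_c t F_u ≤ 3.0 d t F_u): upper limit = 3.0·16·20·470 / 1000 = 451.2 kN.
  Edge l_c = 25 − 18/2 = 16 → r_n = 225.6 kN; interior l_c = 60 − 18 = 42 → r_n = 451.2 kN.
  R_n,bearing = 2·225.6 + 8·451.2 = 4061 kN → 0.75 × 4061 = 3050 kN.
Bolt shear governs: 873 kN.

873 kN (bolt shear governs)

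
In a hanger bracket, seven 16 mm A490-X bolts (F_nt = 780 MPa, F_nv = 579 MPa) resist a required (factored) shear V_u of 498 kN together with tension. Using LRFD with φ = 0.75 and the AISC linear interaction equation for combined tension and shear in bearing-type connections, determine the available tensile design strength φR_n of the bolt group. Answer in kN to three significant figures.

399 kN

A_b = π·16²/4 = 201.1 mm²; f_rv = 498 × 1000 / (7 × 201.1) = 353.8 MPa.
F'_nt = 1.3 F_nt − (F_nt / φF_nv) f_rv = 1.3·780 − (780/(0.75·579))·353.8 = 378.4 MPa, capped at F_nt → F'_nt = 378.4 MPa.
R_n = F'_nt · A_b · n = 378.4 × 201.1 × 7 / 1000 = 532.6 kN.
Design strength φR_n = 0.75 × 532.6 = 399 kN.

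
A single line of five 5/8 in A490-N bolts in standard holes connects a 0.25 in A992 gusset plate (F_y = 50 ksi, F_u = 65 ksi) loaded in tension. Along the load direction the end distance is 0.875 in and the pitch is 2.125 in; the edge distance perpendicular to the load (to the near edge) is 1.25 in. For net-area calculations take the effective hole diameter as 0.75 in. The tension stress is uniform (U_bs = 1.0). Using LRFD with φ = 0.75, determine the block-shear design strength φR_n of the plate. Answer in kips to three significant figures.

54.5 kips

Shear plane L_v = 0.875 + 4·2.125 = 9.375 in; A_gv = 9.375 × 0.25 = 2.344 in².
A_nv = (9.375 − 4.5·0.75) × 0.25 = 1.5 in².
A_nt = (1.25 − 0.5·0.75) × 0.25 = 0.2188 in².
0.6 F_u A_nv = 58.5 kips; 0.6 F_y A_gv = 70.31 kips → shear rupture governs the shear term.
R_n = 58.5 + 1.0 × 65 × 0.2188 = 72.72 kips.
Design strength φR_n = 0.75 × 72.72 = 54.5 kips.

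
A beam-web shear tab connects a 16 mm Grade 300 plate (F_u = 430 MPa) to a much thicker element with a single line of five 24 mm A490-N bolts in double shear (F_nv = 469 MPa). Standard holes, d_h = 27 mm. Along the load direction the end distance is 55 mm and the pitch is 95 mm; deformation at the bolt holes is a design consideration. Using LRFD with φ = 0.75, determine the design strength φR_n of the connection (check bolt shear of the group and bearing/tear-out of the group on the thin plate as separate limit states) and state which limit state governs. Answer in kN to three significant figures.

1450 kN (bearing governs)

Bolt shear: A_b = π·24²/4 = 452.4 mm²; R_n = 469 × 452.4 × 5 × 2 / 1000 = 2122 kN → 0.75 × 2122 = 1590 kN.
Bearing (1.2 l_c t F_u ≤ 2.4 d t F_u): upper limit = 2.4·24·16·430 / 1000 = 396.3 kN.
  Edge l_c = 55 − 27/2 = 41.5 → r_n = 342.6 kN; interior l_c = 95 − 27 = 68 → r_n = 396.3 kN.
  R_n,bearing = 1·342.6 + 4·396.3 = 1928 kN → 0.75 × 1928 = 1450 kN.
Bearing governs: 1450 kN.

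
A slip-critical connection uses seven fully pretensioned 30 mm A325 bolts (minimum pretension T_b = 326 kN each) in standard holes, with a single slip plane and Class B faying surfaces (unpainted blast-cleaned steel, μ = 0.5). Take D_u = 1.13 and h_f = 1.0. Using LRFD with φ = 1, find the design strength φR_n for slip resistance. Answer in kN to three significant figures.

1290 kN

R_n = μ · D_u · h_f · T_b · n_s · n_b = 0.5 × 1.13 × 1.0 × 326 × 1 × 7 = 1289 kN.
Design strength φR_n = 1 × 1289 = 1290 kN.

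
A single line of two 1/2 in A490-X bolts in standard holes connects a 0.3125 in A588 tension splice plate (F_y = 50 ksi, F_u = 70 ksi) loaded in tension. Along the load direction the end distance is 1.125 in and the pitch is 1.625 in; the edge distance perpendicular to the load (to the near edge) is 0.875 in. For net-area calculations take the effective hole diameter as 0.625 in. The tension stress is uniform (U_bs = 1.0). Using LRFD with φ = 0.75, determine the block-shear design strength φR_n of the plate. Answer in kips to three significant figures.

27.1 kips

Shear plane L_v = 1.125 + 1·1.625 = 2.75 in; A_gv = 2.75 × 0.3125 = 0.8594 in².
A_nv = (2.75 − 1.5·0.625) × 0.3125 = 0.5664 in².
A_nt = (0.875 − 0.5·0.625) × 0.3125 = 0.1758 in².
0.6 F_u A_nv = 23.79 kips; 0.6 F_y A_gv = 25.78 kips → shear rupture governs the shear term.
R_n = 23.79 + 1.0 × 70 × 0.1758 = 36.09 kips.
Design strength φR_n = 0.75 × 36.09 = 27.1 kips.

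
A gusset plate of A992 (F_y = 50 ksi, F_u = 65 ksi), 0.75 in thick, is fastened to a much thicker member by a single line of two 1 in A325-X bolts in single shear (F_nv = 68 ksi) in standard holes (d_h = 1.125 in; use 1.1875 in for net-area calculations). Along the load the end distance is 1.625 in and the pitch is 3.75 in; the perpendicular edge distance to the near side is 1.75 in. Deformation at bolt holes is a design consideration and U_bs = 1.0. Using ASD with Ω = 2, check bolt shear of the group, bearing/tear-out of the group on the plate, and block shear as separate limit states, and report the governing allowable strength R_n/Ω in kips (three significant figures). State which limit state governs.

Bolt shear: A_b = π·1²/4 = 0.7854 in²; R_n = 68 × 0.7854 × 2 × 1 = 106.8 kips → 106.8 / 2 = 53.4 kips.
Bearing: edge l_c = 1.062, r_n = 62.16 kips; interior l_c = 2.625, r_n = 117 kips; R_n = 62.16 + 1·117 = 179.2 kips → 89.6 kips.
Block shear: A_gv = 4.031, A_nv = 2.695, A_nt = 0.8672 in²; R_n = min(0.6F_uA_nv, 0.6F_yA_gv) + U_bs·F_u·A_nt = 161.5 kips → 80.7 kips.
Bolt shear governs: 53.4 kips.

53.4 kips (bolt shear governs)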